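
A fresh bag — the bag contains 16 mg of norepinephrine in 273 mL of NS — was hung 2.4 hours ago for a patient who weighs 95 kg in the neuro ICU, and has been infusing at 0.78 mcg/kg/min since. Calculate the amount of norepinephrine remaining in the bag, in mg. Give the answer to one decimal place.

5.3 mg

Dose = 0.78 mcg/kg/min × 95 kg = 74.1 mcg/min
74.1 mcg/min × 60 min/hr = 4446 mcg/hr
Concentration = 16 mg ÷ 273 mL = 0.05860806 mg/mL = 58.60806 mcg/mL
Rate = 4446 mcg/hr ÷ 58.60806 mcg/mL = 75.85988 mL/hr
Volume infused = 75.85988 mL/hr × 2.4 hr = 182.0637 mL
Volume remaining = 273 − 182.0637 = 90.9363 mL
Drug remaining = 90.9363 mL × 58.60806 mcg/mL = 5329.6 mcg = 5.3296 mg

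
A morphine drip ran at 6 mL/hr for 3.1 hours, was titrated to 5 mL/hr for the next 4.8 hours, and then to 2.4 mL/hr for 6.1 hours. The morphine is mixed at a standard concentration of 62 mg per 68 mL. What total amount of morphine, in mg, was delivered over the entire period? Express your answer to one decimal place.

Concentration = 62 mg ÷ 68 mL = 0.9117647 mg/mL
Stage 1: 6 mL/hr × 3.1 hr = 18.6 mL → 18.6 mL × 0.9117647 mg/mL = 16.95882 mg
Stage 2: 5 mL/hr × 4.8 hr = 24 mL → 24 mL × 0.9117647 mg/mL = 21.88235 mg
Stage 3: 2.4 mL/hr × 6.1 hr = 14.64 mL → 14.64 mL × 0.9117647 mg/mL = 13.34824 mg
Total = 16.95882 + 21.88235 + 13.34824 = 52.18941 mg

52.2 mg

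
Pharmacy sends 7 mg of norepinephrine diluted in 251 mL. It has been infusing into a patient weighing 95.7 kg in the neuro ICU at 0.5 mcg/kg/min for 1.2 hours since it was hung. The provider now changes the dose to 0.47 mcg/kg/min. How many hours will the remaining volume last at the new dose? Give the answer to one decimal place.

1.3 hours

Initial rate:
Dose = 0.5 mcg/kg/min × 95.7 kg = 47.85 mcg/min
47.85 mcg/min × 60 min/hr = 2871 mcg/hr
Concentration = 7 mg ÷ 251 mL = 0.02788845 mg/mL = 27.88845 mcg/mL
Rate = 2871 mcg/hr ÷ 27.88845 mcg/mL = 102.9459 mL/hr
Volume infused so far = 102.9459 mL/hr × 1.2 hr = 123.535 mL
Volume remaining = 251 − 123.535 = 127.465 mL
New rate:
Dose = 0.47 mcg/kg/min × 95.7 kg = 44.979 mcg/min
44.979 mcg/min × 60 min/hr = 2698.74 mcg/hr
Rate = 2698.74 mcg/hr ÷ 27.88845 mcg/mL = 96.76911 mL/hr
Time remaining = 127.465 mL ÷ 96.76911 mL/hr = 1.317207 hr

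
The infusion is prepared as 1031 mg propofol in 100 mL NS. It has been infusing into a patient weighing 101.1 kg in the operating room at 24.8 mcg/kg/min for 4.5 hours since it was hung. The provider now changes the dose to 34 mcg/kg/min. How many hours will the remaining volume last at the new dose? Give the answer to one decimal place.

Initial rate:
Dose = 24.8 mcg/kg/min × 101.1 kg = 2507.28 mcg/min
2507.28 mcg/min × 60 min/hr = 150436.8 mcg/hr
Concentration = 1031 mg ÷ 100 mL = 10.31 mg/mL = 10310 mcg/mL
Rate = 150436.8 mcg/hr ÷ 10310 mcg/mL = 14.59135 mL/hr
Volume infused so far = 14.59135 mL/hr × 4.5 hr = 65.66107 mL
Volume remaining = 100 − 65.66107 = 34.33893 mL
New rate:
Dose = 34 mcg/kg/min × 101.1 kg = 3437.4 mcg/min
3437.4 mcg/min × 60 min/hr = 206244 mcg/hr
Rate = 206244 mcg/hr ÷ 10310 mcg/mL = 20.00427 mL/hr
Time remaining = 34.33893 mL ÷ 20.00427 mL/hr = 1.71658 hr

1.7 hours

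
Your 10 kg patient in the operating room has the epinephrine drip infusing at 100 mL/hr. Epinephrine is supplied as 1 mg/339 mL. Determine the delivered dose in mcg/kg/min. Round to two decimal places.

Concentration = 1 mg ÷ 339 mL = 0.002949853 mg/mL = 2.949853 mcg/mL
Drug rate = 100 mL/hr × 2.949853 mcg/mL = 294.9853 mcg/hr
294.9853 mcg/hr ÷ 60 min/hr = 4.916421 mcg/min
4.916421 mcg/min ÷ 10 kg = 0.4916421 mcg/kg/min

0.49 mcg/kg/min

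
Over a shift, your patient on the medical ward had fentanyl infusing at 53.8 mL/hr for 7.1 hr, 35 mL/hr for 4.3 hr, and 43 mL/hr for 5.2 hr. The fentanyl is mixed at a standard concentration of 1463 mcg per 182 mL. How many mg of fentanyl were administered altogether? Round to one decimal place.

6.1 mg

Concentration = 1463 mcg ÷ 182 mL = 8.038462 mcg/mL
Stage 1: 53.8 mL/hr × 7.1 hr = 381.98 mL → 381.98 mL × 8.038462 mcg/mL = 3070.532 mcg
Stage 2: 35 mL/hr × 4.3 hr = 150.5 mL → 150.5 mL × 8.038462 mcg/mL = 1209.788 mcg
Stage 3: 43 mL/hr × 5.2 hr = 223.6 mL → 223.6 mL × 8.038462 mcg/mL = 1797.4 mcg
Total = 3070.532 + 1209.788 + 1797.4 = 6077.72 mcg = 6.07772 mg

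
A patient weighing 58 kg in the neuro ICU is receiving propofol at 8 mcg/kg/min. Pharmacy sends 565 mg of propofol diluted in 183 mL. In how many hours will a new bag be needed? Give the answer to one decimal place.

20.3 hours

Dose = 8 mcg/kg/min × 58 kg = 464 mcg/min
464 mcg/min × 60 min/hr = 27840 mcg/hr
Concentration = 565 mg ÷ 183 mL = 3.087432 mg/mL = 3087.432 mcg/mL
Rate = 27840 mcg/hr ÷ 3087.432 mcg/mL = 9.017204 mL/hr
Duration = 183 mL ÷ 9.017204 mL/hr = 20.29454 hr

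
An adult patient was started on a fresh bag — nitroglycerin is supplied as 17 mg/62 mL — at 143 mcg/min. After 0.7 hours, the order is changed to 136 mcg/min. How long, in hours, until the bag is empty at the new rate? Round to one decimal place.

Initial rate:
143 mcg/min × 60 min/hr = 8580 mcg/hr
Concentration = 17 mg ÷ 62 mL = 0.2741935 mg/mL = 274.1935 mcg/mL
Rate = 8580 mcg/hr ÷ 274.1935 mcg/mL = 31.29176 mL/hr
Volume infused so far = 31.29176 mL/hr × 0.7 hr = 21.90424 mL
Volume remaining = 62 − 21.90424 = 40.09576 mL
New rate:
136 mcg/min × 60 min/hr = 8160 mcg/hr
Rate = 8160 mcg/hr ÷ 274.1935 mcg/mL = 29.76 mL/hr
Time remaining = 40.09576 mL ÷ 29.76 mL/hr = 1.347304 hr

1.3 hours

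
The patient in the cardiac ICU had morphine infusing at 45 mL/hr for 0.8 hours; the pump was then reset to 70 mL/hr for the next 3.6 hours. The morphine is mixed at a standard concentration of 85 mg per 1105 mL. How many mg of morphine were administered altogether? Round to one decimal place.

22.2 mg

Concentration = 85 mg ÷ 1105 mL = 0.07692308 mg/mL
Stage 1: 45 mL/hr × 0.8 hr = 36 mL → 36 mL × 0.07692308 mg/mL = 2.769231 mg
Stage 2: 70 mL/hr × 3.6 hr = 252 mL → 252 mL × 0.07692308 mg/mL = 19.38462 mg
Total = 2.769231 + 19.38462 = 22.15385 mg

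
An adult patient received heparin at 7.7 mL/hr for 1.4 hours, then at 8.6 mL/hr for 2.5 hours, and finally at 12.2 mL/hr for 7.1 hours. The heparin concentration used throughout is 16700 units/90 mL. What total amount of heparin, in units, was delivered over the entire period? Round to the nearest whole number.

Concentration = 16700 units ÷ 90 mL = 185.5556 units/mL
Stage 1: 7.7 mL/hr × 1.4 hr = 10.78 mL → 10.78 mL × 185.5556 units/mL = 2000.289 units
Stage 2: 8.6 mL/hr × 2.5 hr = 21.5 mL → 21.5 mL × 185.5556 units/mL = 3989.444 units
Stage 3: 12.2 mL/hr × 7.1 hr = 86.62 mL → 86.62 mL × 185.5556 units/mL = 16072.82 units
Total = 2000.289 + 3989.444 + 16072.82 = 22062.56 units

22063 units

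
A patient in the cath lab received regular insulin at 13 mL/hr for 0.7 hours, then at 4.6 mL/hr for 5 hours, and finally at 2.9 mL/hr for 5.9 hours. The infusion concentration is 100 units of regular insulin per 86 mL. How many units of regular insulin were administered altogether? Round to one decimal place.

Concentration = 100 units ÷ 86 mL = 1.162791 units/mL
Stage 1: 13 mL/hr × 0.7 hr = 9.1 mL → 9.1 mL × 1.162791 units/mL = 10.5814 units
Stage 2: 4.6 mL/hr × 5 hr = 23 mL → 23 mL × 1.162791 units/mL = 26.74419 units
Stage 3: 2.9 mL/hr × 5.9 hr = 17.11 mL → 17.11 mL × 1.162791 units/mL = 19.89535 units
Total = 10.5814 + 26.74419 + 19.89535 = 57.22093 units

57.2 units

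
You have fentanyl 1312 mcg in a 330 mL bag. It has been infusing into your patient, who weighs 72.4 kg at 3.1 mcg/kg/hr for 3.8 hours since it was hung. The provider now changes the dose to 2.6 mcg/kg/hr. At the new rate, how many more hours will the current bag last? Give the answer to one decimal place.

Initial rate:
Dose = 3.1 mcg/kg/hr × 72.4 kg = 224.44 mcg/hr
Concentration = 1312 mcg ÷ 330 mL = 3.975758 mcg/mL
Rate = 224.44 mcg/hr ÷ 3.975758 mcg/mL = 56.45213 mL/hr
Volume infused so far = 56.45213 mL/hr × 3.8 hr = 214.5181 mL
Volume remaining = 330 − 214.5181 = 115.4819 mL
New rate:
Dose = 2.6 mcg/kg/hr × 72.4 kg = 188.24 mcg/hr
Rate = 188.24 mcg/hr ÷ 3.975758 mcg/mL = 47.34695 mL/hr
Time remaining = 115.4819 mL ÷ 47.34695 mL/hr = 2.439057 hr

2.4 hours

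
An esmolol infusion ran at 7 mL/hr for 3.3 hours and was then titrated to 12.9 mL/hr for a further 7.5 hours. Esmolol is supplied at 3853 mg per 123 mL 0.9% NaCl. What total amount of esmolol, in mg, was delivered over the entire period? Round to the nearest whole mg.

Concentration = 3853 mg ÷ 123 mL = 31.3252 mg/mL
Stage 1: 7 mL/hr × 3.3 hr = 23.1 mL → 23.1 mL × 31.3252 mg/mL = 723.6122 mg
Stage 2: 12.9 mL/hr × 7.5 hr = 96.75 mL → 96.75 mL × 31.3252 mg/mL = 3030.713 mg
Total = 723.6122 + 3030.713 = 3754.326 mg

3754 mg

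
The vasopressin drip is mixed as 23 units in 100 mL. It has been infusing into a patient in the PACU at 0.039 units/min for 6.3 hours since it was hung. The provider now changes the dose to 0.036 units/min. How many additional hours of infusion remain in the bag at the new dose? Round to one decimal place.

Initial rate:
0.039 units/min × 60 min/hr = 2.34 units/hr
Concentration = 23 units ÷ 100 mL = 0.23 units/mL
Rate = 2.34 units/hr ÷ 0.23 units/mL = 10.17391 mL/hr
Volume infused so far = 10.17391 mL/hr × 6.3 hr = 64.09565 mL
Volume remaining = 100 − 64.09565 = 35.90435 mL
New rate:
0.036 units/min × 60 min/hr = 2.16 units/hr
Rate = 2.16 units/hr ÷ 0.23 units/mL = 9.391304 mL/hr
Time remaining = 35.90435 mL ÷ 9.391304 mL/hr = 3.823148 hr

3.8 hours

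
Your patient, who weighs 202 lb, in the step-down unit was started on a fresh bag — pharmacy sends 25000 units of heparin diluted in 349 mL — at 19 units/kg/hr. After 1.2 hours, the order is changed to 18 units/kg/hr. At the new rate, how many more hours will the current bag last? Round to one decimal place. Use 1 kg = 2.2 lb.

Initial rate:
Weight = 202 lb ÷ 2.2 lb/kg = 91.81818 kg
Dose = 19 units/kg/hr × 91.81818 kg = 1744.545 units/hr
Concentration = 25000 units ÷ 349 mL = 71.63324 units/mL
Rate = 1744.545 units/hr ÷ 71.63324 units/mL = 24.35385 mL/hr
Volume infused so far = 24.35385 mL/hr × 1.2 hr = 29.22463 mL
Volume remaining = 349 − 29.22463 = 319.7754 mL
New rate:
Dose = 18 units/kg/hr × 91.81818 kg = 1652.727 units/hr
Rate = 1652.727 units/hr ÷ 71.63324 units/mL = 23.07207 mL/hr
Time remaining = 319.7754 mL ÷ 23.07207 mL/hr = 13.85985 hr

13.9 hours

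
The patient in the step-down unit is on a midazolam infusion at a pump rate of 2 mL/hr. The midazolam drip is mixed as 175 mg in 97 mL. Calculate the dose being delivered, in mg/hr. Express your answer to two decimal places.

Concentration = 175 mg ÷ 97 mL = 1.804124 mg/mL
Drug rate = 2 mL/hr × 1.804124 mg/mL = 3.608247 mg/hr

3.61 mg/hr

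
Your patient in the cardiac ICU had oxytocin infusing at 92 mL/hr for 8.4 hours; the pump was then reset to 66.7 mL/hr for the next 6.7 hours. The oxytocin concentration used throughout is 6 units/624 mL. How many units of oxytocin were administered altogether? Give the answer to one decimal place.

Concentration = 6 units ÷ 624 mL = 0.009615385 units/mL
Stage 1: 92 mL/hr × 8.4 hr = 772.8 mL → 772.8 mL × 0.009615385 units/mL = 7.430769 units
Stage 2: 66.7 mL/hr × 6.7 hr = 446.89 mL → 446.89 mL × 0.009615385 units/mL = 4.297019 units
Total = 7.430769 + 4.297019 = 11.72779 units

11.7 units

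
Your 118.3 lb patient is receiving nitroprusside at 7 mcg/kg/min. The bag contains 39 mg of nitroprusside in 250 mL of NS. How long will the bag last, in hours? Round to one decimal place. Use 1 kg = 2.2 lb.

1.7 hours

Weight = 118.3 lb ÷ 2.2 lb/kg = 53.77273 kg
Dose = 7 mcg/kg/min × 53.77273 kg = 376.4091 mcg/min
376.4091 mcg/min × 60 min/hr = 22584.55 mcg/hr
Concentration = 39 mg ÷ 250 mL = 0.156 mg/mL = 156 mcg/mL
Rate = 22584.55 mcg/hr ÷ 156 mcg/mL = 144.7727 mL/hr
Duration = 250 mL ÷ 144.7727 mL/hr = 1.726845 hr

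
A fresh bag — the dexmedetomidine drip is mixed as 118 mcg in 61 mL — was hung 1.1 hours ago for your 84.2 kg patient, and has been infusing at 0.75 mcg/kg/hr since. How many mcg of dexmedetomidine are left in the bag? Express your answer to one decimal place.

Dose = 0.75 mcg/kg/hr × 84.2 kg = 63.15 mcg/hr
Concentration = 118 mcg ÷ 61 mL = 1.934426 mcg/mL
Rate = 63.15 mcg/hr ÷ 1.934426 mcg/mL = 32.64534 mL/hr
Volume infused = 32.64534 mL/hr × 1.1 hr = 35.90987 mL
Volume remaining = 61 − 35.90987 = 25.09013 mL
Drug remaining = 25.09013 mL × 1.934426 mcg/mL = 48.535 mcg

48.5 mcg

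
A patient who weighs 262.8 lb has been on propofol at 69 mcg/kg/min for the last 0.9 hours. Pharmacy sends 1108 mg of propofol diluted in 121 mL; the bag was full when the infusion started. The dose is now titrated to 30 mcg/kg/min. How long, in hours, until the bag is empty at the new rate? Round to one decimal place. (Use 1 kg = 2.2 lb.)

3.1 hours

Initial rate:
Weight = 262.8 lb ÷ 2.2 lb/kg = 119.4545 kg
Dose = 69 mcg/kg/min × 119.4545 kg = 8242.364 mcg/min
8242.364 mcg/min × 60 min/hr = 494541.8 mcg/hr
Concentration = 1108 mg ÷ 121 mL = 9.157025 mg/mL = 9157.025 mcg/mL
Rate = 494541.8 mcg/hr ÷ 9157.025 mcg/mL = 54.00682 mL/hr
Volume infused so far = 54.00682 mL/hr × 0.9 hr = 48.60614 mL
Volume remaining = 121 − 48.60614 = 72.39386 mL
New rate:
Dose = 30 mcg/kg/min × 119.4545 kg = 3583.636 mcg/min
3583.636 mcg/min × 60 min/hr = 215018.2 mcg/hr
Rate = 215018.2 mcg/hr ÷ 9157.025 mcg/mL = 23.48123 mL/hr
Time remaining = 72.39386 mL ÷ 23.48123 mL/hr = 3.083053 hr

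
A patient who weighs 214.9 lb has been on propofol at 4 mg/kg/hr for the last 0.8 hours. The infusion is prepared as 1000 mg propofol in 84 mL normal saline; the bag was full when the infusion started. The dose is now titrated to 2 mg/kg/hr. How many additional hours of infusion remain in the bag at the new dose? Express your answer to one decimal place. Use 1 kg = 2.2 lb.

3.5 hours

Initial rate:
Weight = 214.9 lb ÷ 2.2 lb/kg = 97.68182 kg
Dose = 4 mg/kg/hr × 97.68182 kg = 390.7273 mg/hr
Concentration = 1000 mg ÷ 84 mL = 11.90476 mg/mL
Rate = 390.7273 mg/hr ÷ 11.90476 mg/mL = 32.82109 mL/hr
Volume infused so far = 32.82109 mL/hr × 0.8 hr = 26.25687 mL
Volume remaining = 84 − 26.25687 = 57.74313 mL
New rate:
Dose = 2 mg/kg/hr × 97.68182 kg = 195.3636 mg/hr
Rate = 195.3636 mg/hr ÷ 11.90476 mg/mL = 16.41055 mL/hr
Time remaining = 57.74313 mL ÷ 16.41055 mL/hr = 3.51866 hr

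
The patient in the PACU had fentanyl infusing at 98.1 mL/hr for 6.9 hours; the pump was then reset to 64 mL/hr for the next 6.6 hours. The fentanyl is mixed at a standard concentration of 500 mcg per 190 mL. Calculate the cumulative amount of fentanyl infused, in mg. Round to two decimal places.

Concentration = 500 mcg ÷ 190 mL = 2.631579 mcg/mL
Stage 1: 98.1 mL/hr × 6.9 hr = 676.89 mL → 676.89 mL × 2.631579 mcg/mL = 1781.289 mcg
Stage 2: 64 mL/hr × 6.6 hr = 422.4 mL → 422.4 mL × 2.631579 mcg/mL = 1111.579 mcg
Total = 1781.289 + 1111.579 = 2892.868 mcg = 2.892868 mg

2.89 mg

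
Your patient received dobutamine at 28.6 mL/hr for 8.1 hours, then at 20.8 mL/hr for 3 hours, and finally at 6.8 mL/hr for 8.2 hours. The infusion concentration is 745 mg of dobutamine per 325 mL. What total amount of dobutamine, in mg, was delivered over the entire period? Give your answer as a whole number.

Concentration = 745 mg ÷ 325 mL = 2.292308 mg/mL
Stage 1: 28.6 mL/hr × 8.1 hr = 231.66 mL → 231.66 mL × 2.292308 mg/mL = 531.036 mg
Stage 2: 20.8 mL/hr × 3 hr = 62.4 mL → 62.4 mL × 2.292308 mg/mL = 143.04 mg
Stage 3: 6.8 mL/hr × 8.2 hr = 55.76 mL → 55.76 mL × 2.292308 mg/mL = 127.8191 mg
Total = 531.036 + 143.04 + 127.8191 = 801.8951 mg

802 mg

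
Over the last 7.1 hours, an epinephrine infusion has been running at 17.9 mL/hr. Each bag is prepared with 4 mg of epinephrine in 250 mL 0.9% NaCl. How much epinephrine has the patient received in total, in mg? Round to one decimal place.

2.0 mg

Concentration = 4 mg ÷ 250 mL = 0.016 mg/mL = 16 mcg/mL
Drug rate = 17.9 mL/hr × 16 mcg/mL = 286.4 mcg/hr
Total = 286.4 mcg/hr × 7.1 hr = 2033.44 mcg = 2.03344 mg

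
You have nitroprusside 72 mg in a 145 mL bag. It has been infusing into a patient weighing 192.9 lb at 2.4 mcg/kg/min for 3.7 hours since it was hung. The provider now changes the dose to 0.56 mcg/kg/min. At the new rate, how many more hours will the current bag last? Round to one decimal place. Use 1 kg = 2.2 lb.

8.6 hours

Initial rate:
Weight = 192.9 lb ÷ 2.2 lb/kg = 87.68182 kg
Dose = 2.4 mcg/kg/min × 87.68182 kg = 210.4364 mcg/min
210.4364 mcg/min × 60 min/hr = 12626.18 mcg/hr
Concentration = 72 mg ÷ 145 mL = 0.4965517 mg/mL = 496.5517 mcg/mL
Rate = 12626.18 mcg/hr ÷ 496.5517 mcg/mL = 25.42773 mL/hr
Volume infused so far = 25.42773 mL/hr × 3.7 hr = 94.08259 mL
Volume remaining = 145 − 94.08259 = 50.91741 mL
New rate:
Dose = 0.56 mcg/kg/min × 87.68182 kg = 49.10182 mcg/min
49.10182 mcg/min × 60 min/hr = 2946.109 mcg/hr
Rate = 2946.109 mcg/hr ÷ 496.5517 mcg/mL = 5.933136 mL/hr
Time remaining = 50.91741 mL ÷ 5.933136 mL/hr = 8.581871 hr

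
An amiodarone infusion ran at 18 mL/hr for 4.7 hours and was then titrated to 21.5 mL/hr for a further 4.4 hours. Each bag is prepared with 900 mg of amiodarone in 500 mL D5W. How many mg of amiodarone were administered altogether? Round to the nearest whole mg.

Concentration = 900 mg ÷ 500 mL = 1.8 mg/mL
Stage 1: 18 mL/hr × 4.7 hr = 84.6 mL → 84.6 mL × 1.8 mg/mL = 152.28 mg
Stage 2: 21.5 mL/hr × 4.4 hr = 94.6 mL → 94.6 mL × 1.8 mg/mL = 170.28 mg
Total = 152.28 + 170.28 = 322.56 mg

323 mg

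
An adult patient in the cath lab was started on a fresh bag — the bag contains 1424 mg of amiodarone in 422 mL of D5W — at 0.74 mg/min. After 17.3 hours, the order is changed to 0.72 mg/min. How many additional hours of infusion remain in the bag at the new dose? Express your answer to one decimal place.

15.2 hours

Initial rate:
0.74 mg/min × 60 min/hr = 44.4 mg/hr
Concentration = 1424 mg ÷ 422 mL = 3.374408 mg/mL
Rate = 44.4 mg/hr ÷ 3.374408 mg/mL = 13.15787 mL/hr
Volume infused so far = 13.15787 mL/hr × 17.3 hr = 227.6311 mL
Volume remaining = 422 − 227.6311 = 194.3689 mL
New rate:
0.72 mg/min × 60 min/hr = 43.2 mg/hr
Rate = 43.2 mg/hr ÷ 3.374408 mg/mL = 12.80225 mL/hr
Time remaining = 194.3689 mL ÷ 12.80225 mL/hr = 15.18241 hr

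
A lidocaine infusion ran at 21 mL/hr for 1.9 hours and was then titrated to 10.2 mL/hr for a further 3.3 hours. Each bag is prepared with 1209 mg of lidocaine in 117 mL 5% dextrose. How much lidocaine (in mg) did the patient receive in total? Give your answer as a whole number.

Concentration = 1209 mg ÷ 117 mL = 10.33333 mg/mL
Stage 1: 21 mL/hr × 1.9 hr = 39.9 mL → 39.9 mL × 10.33333 mg/mL = 412.3 mg
Stage 2: 10.2 mL/hr × 3.3 hr = 33.66 mL → 33.66 mL × 10.33333 mg/mL = 347.82 mg
Total = 412.3 + 347.82 = 760.12 mg

760 mg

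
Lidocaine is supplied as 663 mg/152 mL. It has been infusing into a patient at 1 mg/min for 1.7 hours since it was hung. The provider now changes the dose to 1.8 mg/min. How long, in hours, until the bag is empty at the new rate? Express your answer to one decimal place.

Initial rate:
1 mg/min × 60 min/hr = 60 mg/hr
Concentration = 663 mg ÷ 152 mL = 4.361842 mg/mL
Rate = 60 mg/hr ÷ 4.361842 mg/mL = 13.75566 mL/hr
Volume infused so far = 13.75566 mL/hr × 1.7 hr = 23.38462 mL
Volume remaining = 152 − 23.38462 = 128.6154 mL
New rate:
1.8 mg/min × 60 min/hr = 108 mg/hr
Rate = 108 mg/hr ÷ 4.361842 mg/mL = 24.76018 mL/hr
Time remaining = 128.6154 mL ÷ 24.76018 mL/hr = 5.194444 hr

5.2 hours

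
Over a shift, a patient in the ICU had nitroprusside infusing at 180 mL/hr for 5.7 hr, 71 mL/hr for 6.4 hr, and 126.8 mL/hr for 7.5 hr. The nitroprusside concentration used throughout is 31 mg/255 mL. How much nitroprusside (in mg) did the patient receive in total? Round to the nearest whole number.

296 mg

Concentration = 31 mg ÷ 255 mL = 0.1215686 mg/mL
Stage 1: 180 mL/hr × 5.7 hr = 1026 mL → 1026 mL × 0.1215686 mg/mL = 124.7294 mg
Stage 2: 71 mL/hr × 6.4 hr = 454.4 mL → 454.4 mL × 0.1215686 mg/mL = 55.24078 mg
Stage 3: 126.8 mL/hr × 7.5 hr = 951 mL → 951 mL × 0.1215686 mg/mL = 115.6118 mg
Total = 124.7294 + 55.24078 + 115.6118 = 295.582 mg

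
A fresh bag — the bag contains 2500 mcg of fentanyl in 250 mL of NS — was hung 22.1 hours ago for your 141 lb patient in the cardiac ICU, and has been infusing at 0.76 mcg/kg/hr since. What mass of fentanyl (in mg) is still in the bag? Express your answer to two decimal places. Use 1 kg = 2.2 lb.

1.42 mg

Weight = 141 lb ÷ 2.2 lb/kg = 64.09091 kg
Dose = 0.76 mcg/kg/hr × 64.09091 kg = 48.70909 mcg/hr
Concentration = 2500 mcg ÷ 250 mL = 10 mcg/mL
Rate = 48.70909 mcg/hr ÷ 10 mcg/mL = 4.870909 mL/hr
Volume infused = 4.870909 mL/hr × 22.1 hr = 107.6471 mL
Volume remaining = 250 − 107.6471 = 142.3529 mL
Drug remaining = 142.3529 mL × 10 mcg/mL = 1423.529 mcg = 1.423529 mg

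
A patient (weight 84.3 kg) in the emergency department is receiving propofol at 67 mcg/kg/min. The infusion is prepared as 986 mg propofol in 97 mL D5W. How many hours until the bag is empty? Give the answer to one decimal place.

Dose = 67 mcg/kg/min × 84.3 kg = 5648.1 mcg/min
5648.1 mcg/min × 60 min/hr = 338886 mcg/hr
Concentration = 986 mg ÷ 97 mL = 10.16495 mg/mL = 10164.95 mcg/mL
Rate = 338886 mcg/hr ÷ 10164.95 mcg/mL = 33.33868 mL/hr
Duration = 97 mL ÷ 33.33868 mL/hr = 2.909533 hr

2.9 hours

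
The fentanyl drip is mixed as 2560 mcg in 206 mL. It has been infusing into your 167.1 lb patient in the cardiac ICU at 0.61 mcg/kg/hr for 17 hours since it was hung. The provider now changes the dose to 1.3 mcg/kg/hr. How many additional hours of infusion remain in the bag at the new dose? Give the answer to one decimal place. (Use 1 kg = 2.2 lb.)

Initial rate:
Weight = 167.1 lb ÷ 2.2 lb/kg = 75.95455 kg
Dose = 0.61 mcg/kg/hr × 75.95455 kg = 46.33227 mcg/hr
Concentration = 2560 mcg ÷ 206 mL = 12.42718 mcg/mL
Rate = 46.33227 mcg/hr ÷ 12.42718 mcg/mL = 3.7283 mL/hr
Volume infused so far = 3.7283 mL/hr × 17 hr = 63.3811 mL
Volume remaining = 206 − 63.3811 = 142.6189 mL
New rate:
Dose = 1.3 mcg/kg/hr × 75.95455 kg = 98.74091 mcg/hr
Rate = 98.74091 mcg/hr ÷ 12.42718 mcg/mL = 7.945558 mL/hr
Time remaining = 142.6189 mL ÷ 7.945558 mL/hr = 17.94951 hr

17.9 hours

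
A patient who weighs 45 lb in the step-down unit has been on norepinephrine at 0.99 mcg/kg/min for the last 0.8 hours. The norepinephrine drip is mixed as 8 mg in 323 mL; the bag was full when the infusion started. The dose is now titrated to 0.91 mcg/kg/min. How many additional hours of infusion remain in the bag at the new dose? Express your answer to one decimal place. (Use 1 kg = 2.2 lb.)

6.3 hours

Initial rate:
Weight = 45 lb ÷ 2.2 lb/kg = 20.45455 kg
Dose = 0.99 mcg/kg/min × 20.45455 kg = 20.25 mcg/min
20.25 mcg/min × 60 min/hr = 1215 mcg/hr
Concentration = 8 mg ÷ 323 mL = 0.0247678 mg/mL = 24.7678 mcg/mL
Rate = 1215 mcg/hr ÷ 24.7678 mcg/mL = 49.05562 mL/hr
Volume infused so far = 49.05562 mL/hr × 0.8 hr = 39.2445 mL
Volume remaining = 323 − 39.2445 = 283.7555 mL
New rate:
Dose = 0.91 mcg/kg/min × 20.45455 kg = 18.61364 mcg/min
18.61364 mcg/min × 60 min/hr = 1116.818 mcg/hr
Rate = 1116.818 mcg/hr ÷ 24.7678 mcg/mL = 45.09153 mL/hr
Time remaining = 283.7555 mL ÷ 45.09153 mL/hr = 6.292877 hr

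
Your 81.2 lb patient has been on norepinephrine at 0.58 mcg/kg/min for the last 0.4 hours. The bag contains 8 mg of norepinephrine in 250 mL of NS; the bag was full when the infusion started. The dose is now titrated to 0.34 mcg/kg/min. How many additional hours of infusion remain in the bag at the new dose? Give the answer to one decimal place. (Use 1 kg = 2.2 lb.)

9.9 hours

Initial rate:
Weight = 81.2 lb ÷ 2.2 lb/kg = 36.90909 kg
Dose = 0.58 mcg/kg/min × 36.90909 kg = 21.40727 mcg/min
21.40727 mcg/min × 60 min/hr = 1284.436 mcg/hr
Concentration = 8 mg ÷ 250 mL = 0.032 mg/mL = 32 mcg/mL
Rate = 1284.436 mcg/hr ÷ 32 mcg/mL = 40.13864 mL/hr
Volume infused so far = 40.13864 mL/hr × 0.4 hr = 16.05545 mL
Volume remaining = 250 − 16.05545 = 233.9445 mL
New rate:
Dose = 0.34 mcg/kg/min × 36.90909 kg = 12.54909 mcg/min
12.54909 mcg/min × 60 min/hr = 752.9455 mcg/hr
Rate = 752.9455 mcg/hr ÷ 32 mcg/mL = 23.52955 mL/hr
Time remaining = 233.9445 mL ÷ 23.52955 mL/hr = 9.942587 hr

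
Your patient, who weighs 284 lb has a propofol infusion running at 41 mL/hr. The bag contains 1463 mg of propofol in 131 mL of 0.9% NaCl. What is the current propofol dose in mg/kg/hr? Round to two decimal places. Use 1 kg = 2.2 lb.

Weight = 284 lb ÷ 2.2 lb/kg = 129.0909 kg
Concentration = 1463 mg ÷ 131 mL = 11.16794 mg/mL
Drug rate = 41 mL/hr × 11.16794 mg/mL = 457.8855 mg/hr
457.8855 mg/hr ÷ 129.0909 kg = 3.547 mg/kg/hr

3.55 mg/kg/hr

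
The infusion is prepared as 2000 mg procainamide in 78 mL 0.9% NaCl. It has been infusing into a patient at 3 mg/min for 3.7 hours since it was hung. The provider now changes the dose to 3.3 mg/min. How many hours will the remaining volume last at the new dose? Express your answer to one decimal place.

Initial rate:
3 mg/min × 60 min/hr = 180 mg/hr
Concentration = 2000 mg ÷ 78 mL = 25.64103 mg/mL
Rate = 180 mg/hr ÷ 25.64103 mg/mL = 7.02 mL/hr
Volume infused so far = 7.02 mL/hr × 3.7 hr = 25.974 mL
Volume remaining = 78 − 25.974 = 52.026 mL
New rate:
3.3 mg/min × 60 min/hr = 198 mg/hr
Rate = 198 mg/hr ÷ 25.64103 mg/mL = 7.722 mL/hr
Time remaining = 52.026 mL ÷ 7.722 mL/hr = 6.737374 hr

6.7 hours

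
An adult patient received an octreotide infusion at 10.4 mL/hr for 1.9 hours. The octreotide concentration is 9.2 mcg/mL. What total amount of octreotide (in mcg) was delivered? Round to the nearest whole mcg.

Drug rate = 10.4 mL/hr × 9.2 mcg/mL = 95.68 mcg/hr
Total = 95.68 mcg/hr × 1.9 hr = 181.792 mcg

182 mcg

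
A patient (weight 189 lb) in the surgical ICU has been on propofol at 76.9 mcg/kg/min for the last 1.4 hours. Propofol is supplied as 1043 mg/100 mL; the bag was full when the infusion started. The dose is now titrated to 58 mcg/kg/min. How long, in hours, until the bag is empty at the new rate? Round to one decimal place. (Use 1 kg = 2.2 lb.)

Initial rate:
Weight = 189 lb ÷ 2.2 lb/kg = 85.90909 kg
Dose = 76.9 mcg/kg/min × 85.90909 kg = 6606.409 mcg/min
6606.409 mcg/min × 60 min/hr = 396384.5 mcg/hr
Concentration = 1043 mg ÷ 100 mL = 10.43 mg/mL = 10430 mcg/mL
Rate = 396384.5 mcg/hr ÷ 10430 mcg/mL = 38.00427 mL/hr
Volume infused so far = 38.00427 mL/hr × 1.4 hr = 53.20598 mL
Volume remaining = 100 − 53.20598 = 46.79402 mL
New rate:
Dose = 58 mcg/kg/min × 85.90909 kg = 4982.727 mcg/min
4982.727 mcg/min × 60 min/hr = 298963.6 mcg/hr
Rate = 298963.6 mcg/hr ÷ 10430 mcg/mL = 28.66382 mL/hr
Time remaining = 46.79402 mL ÷ 28.66382 mL/hr = 1.632512 hr

1.6 hours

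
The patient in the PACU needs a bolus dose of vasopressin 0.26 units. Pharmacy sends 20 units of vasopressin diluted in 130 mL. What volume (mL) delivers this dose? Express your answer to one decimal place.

1.7 mL

Concentration = 20 units ÷ 130 mL = 0.1538462 units/mL
Volume = 0.26 units ÷ 0.1538462 units/mL = 1.69 mL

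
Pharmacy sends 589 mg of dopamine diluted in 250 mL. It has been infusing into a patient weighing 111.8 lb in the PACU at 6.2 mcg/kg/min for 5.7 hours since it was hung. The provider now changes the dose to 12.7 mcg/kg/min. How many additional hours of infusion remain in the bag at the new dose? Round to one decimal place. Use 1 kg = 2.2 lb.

Initial rate:
Weight = 111.8 lb ÷ 2.2 lb/kg = 50.81818 kg
Dose = 6.2 mcg/kg/min × 50.81818 kg = 315.0727 mcg/min
315.0727 mcg/min × 60 min/hr = 18904.36 mcg/hr
Concentration = 589 mg ÷ 250 mL = 2.356 mg/mL = 2356 mcg/mL
Rate = 18904.36 mcg/hr ÷ 2356 mcg/mL = 8.023923 mL/hr
Volume infused so far = 8.023923 mL/hr × 5.7 hr = 45.73636 mL
Volume remaining = 250 − 45.73636 = 204.2636 mL
New rate:
Dose = 12.7 mcg/kg/min × 50.81818 kg = 645.3909 mcg/min
645.3909 mcg/min × 60 min/hr = 38723.45 mcg/hr
Rate = 38723.45 mcg/hr ÷ 2356 mcg/mL = 16.4361 mL/hr
Time remaining = 204.2636 mL ÷ 16.4361 mL/hr = 12.42774 hr

12.4 hours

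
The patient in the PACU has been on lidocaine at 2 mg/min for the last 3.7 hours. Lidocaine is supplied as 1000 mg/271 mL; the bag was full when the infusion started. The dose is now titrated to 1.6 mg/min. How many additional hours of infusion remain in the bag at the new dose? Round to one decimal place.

Initial rate:
2 mg/min × 60 min/hr = 120 mg/hr
Concentration = 1000 mg ÷ 271 mL = 3.690037 mg/mL
Rate = 120 mg/hr ÷ 3.690037 mg/mL = 32.52 mL/hr
Volume infused so far = 32.52 mL/hr × 3.7 hr = 120.324 mL
Volume remaining = 271 − 120.324 = 150.676 mL
New rate:
1.6 mg/min × 60 min/hr = 96 mg/hr
Rate = 96 mg/hr ÷ 3.690037 mg/mL = 26.016 mL/hr
Time remaining = 150.676 mL ÷ 26.016 mL/hr = 5.791667 hr

5.8 hours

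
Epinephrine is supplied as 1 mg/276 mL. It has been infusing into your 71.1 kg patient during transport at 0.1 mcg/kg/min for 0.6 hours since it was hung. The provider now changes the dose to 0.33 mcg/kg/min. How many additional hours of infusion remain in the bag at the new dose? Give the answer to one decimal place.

Initial rate:
Dose = 0.1 mcg/kg/min × 71.1 kg = 7.11 mcg/min
7.11 mcg/min × 60 min/hr = 426.6 mcg/hr
Concentration = 1 mg ÷ 276 mL = 0.003623188 mg/mL = 3.623188 mcg/mL
Rate = 426.6 mcg/hr ÷ 3.623188 mcg/mL = 117.7416 mL/hr
Volume infused so far = 117.7416 mL/hr × 0.6 hr = 70.64496 mL
Volume remaining = 276 − 70.64496 = 205.355 mL
New rate:
Dose = 0.33 mcg/kg/min × 71.1 kg = 23.463 mcg/min
23.463 mcg/min × 60 min/hr = 1407.78 mcg/hr
Rate = 1407.78 mcg/hr ÷ 3.623188 mcg/mL = 388.5473 mL/hr
Time remaining = 205.355 mL ÷ 388.5473 mL/hr = 0.5285201 hr

0.5 hours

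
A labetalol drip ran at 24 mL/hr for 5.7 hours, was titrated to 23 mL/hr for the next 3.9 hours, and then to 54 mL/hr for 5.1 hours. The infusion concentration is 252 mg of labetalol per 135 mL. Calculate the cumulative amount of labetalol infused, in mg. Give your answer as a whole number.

937 mg

Concentration = 252 mg ÷ 135 mL = 1.866667 mg/mL
Stage 1: 24 mL/hr × 5.7 hr = 136.8 mL → 136.8 mL × 1.866667 mg/mL = 255.36 mg
Stage 2: 23 mL/hr × 3.9 hr = 89.7 mL → 89.7 mL × 1.866667 mg/mL = 167.44 mg
Stage 3: 54 mL/hr × 5.1 hr = 275.4 mL → 275.4 mL × 1.866667 mg/mL = 514.08 mg
Total = 255.36 + 167.44 + 514.08 = 936.88 mg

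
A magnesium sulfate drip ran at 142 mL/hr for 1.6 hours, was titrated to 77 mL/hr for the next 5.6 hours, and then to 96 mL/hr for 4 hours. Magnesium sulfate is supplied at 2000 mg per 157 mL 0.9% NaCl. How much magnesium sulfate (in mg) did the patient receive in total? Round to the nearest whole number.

Concentration = 2000 mg ÷ 157 mL = 12.73885 mg/mL
Stage 1: 142 mL/hr × 1.6 hr = 227.2 mL → 227.2 mL × 12.73885 mg/mL = 2894.268 mg
Stage 2: 77 mL/hr × 5.6 hr = 431.2 mL → 431.2 mL × 12.73885 mg/mL = 5492.994 mg
Stage 3: 96 mL/hr × 4 hr = 384 mL → 384 mL × 12.73885 mg/mL = 4891.72 mg
Total = 2894.268 + 5492.994 + 4891.72 = 13278.98 mg

13279 mg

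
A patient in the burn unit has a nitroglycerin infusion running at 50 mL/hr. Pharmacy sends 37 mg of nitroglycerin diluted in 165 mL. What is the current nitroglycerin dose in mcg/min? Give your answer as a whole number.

187 mcg/min

Concentration = 37 mg ÷ 165 mL = 0.2242424 mg/mL = 224.2424 mcg/mL
Drug rate = 50 mL/hr × 224.2424 mcg/mL = 11212.12 mcg/hr
11212.12 mcg/hr ÷ 60 min/hr = 186.8687 mcg/min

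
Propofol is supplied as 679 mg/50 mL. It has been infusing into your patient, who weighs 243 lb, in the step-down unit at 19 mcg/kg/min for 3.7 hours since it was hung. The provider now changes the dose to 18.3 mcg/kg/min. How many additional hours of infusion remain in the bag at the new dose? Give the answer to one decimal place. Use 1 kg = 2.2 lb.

1.8 hours

Initial rate:
Weight = 243 lb ÷ 2.2 lb/kg = 110.4545 kg
Dose = 19 mcg/kg/min × 110.4545 kg = 2098.636 mcg/min
2098.636 mcg/min × 60 min/hr = 125918.2 mcg/hr
Concentration = 679 mg ÷ 50 mL = 13.58 mg/mL = 13580 mcg/mL
Rate = 125918.2 mcg/hr ÷ 13580 mcg/mL = 9.272326 mL/hr
Volume infused so far = 9.272326 mL/hr × 3.7 hr = 34.3076 mL
Volume remaining = 50 − 34.3076 = 15.6924 mL
New rate:
Dose = 18.3 mcg/kg/min × 110.4545 kg = 2021.318 mcg/min
2021.318 mcg/min × 60 min/hr = 121279.1 mcg/hr
Rate = 121279.1 mcg/hr ÷ 13580 mcg/mL = 8.930714 mL/hr
Time remaining = 15.6924 mL ÷ 8.930714 mL/hr = 1.757127 hr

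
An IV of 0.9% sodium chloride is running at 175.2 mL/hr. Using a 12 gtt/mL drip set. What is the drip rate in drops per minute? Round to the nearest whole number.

35 gtt/min

175.2 mL/hr ÷ 60 min/hr = 2.92 mL/min
2.92 mL/min × 12 gtt/mL = 35.04 gtt/min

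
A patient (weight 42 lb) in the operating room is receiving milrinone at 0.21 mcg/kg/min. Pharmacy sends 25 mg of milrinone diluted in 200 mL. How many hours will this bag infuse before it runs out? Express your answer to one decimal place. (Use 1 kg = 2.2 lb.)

103.9 hours

Weight = 42 lb ÷ 2.2 lb/kg = 19.09091 kg
Dose = 0.21 mcg/kg/min × 19.09091 kg = 4.009091 mcg/min
4.009091 mcg/min × 60 min/hr = 240.5455 mcg/hr
Concentration = 25 mg ÷ 200 mL = 0.125 mg/mL = 125 mcg/mL
Rate = 240.5455 mcg/hr ÷ 125 mcg/mL = 1.924364 mL/hr
Duration = 200 mL ÷ 1.924364 mL/hr = 103.9305 hr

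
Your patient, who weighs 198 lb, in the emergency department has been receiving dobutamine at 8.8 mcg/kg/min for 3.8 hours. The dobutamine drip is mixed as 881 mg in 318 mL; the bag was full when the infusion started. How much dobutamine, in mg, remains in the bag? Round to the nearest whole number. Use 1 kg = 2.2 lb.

700 mg

Weight = 198 lb ÷ 2.2 lb/kg = 90 kg
Dose = 8.8 mcg/kg/min × 90 kg = 792 mcg/min
792 mcg/min × 60 min/hr = 47520 mcg/hr
Concentration = 881 mg ÷ 318 mL = 2.77044 mg/mL = 2770.44 mcg/mL
Rate = 47520 mcg/hr ÷ 2770.44 mcg/mL = 17.15251 mL/hr
Volume infused = 17.15251 mL/hr × 3.8 hr = 65.17953 mL
Volume remaining = 318 − 65.17953 = 252.8205 mL
Drug remaining = 252.8205 mL × 2770.44 mcg/mL = 700424 mcg = 700.424 mg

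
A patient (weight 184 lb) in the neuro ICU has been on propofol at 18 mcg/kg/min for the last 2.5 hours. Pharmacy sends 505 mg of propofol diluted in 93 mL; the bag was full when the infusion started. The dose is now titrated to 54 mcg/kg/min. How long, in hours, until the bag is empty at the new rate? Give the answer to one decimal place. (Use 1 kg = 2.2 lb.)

1.0 hours

Initial rate:
Weight = 184 lb ÷ 2.2 lb/kg = 83.63636 kg
Dose = 18 mcg/kg/min × 83.63636 kg = 1505.455 mcg/min
1505.455 mcg/min × 60 min/hr = 90327.27 mcg/hr
Concentration = 505 mg ÷ 93 mL = 5.430108 mg/mL = 5430.108 mcg/mL
Rate = 90327.27 mcg/hr ÷ 5430.108 mcg/mL = 16.63453 mL/hr
Volume infused so far = 16.63453 mL/hr × 2.5 hr = 41.58632 mL
Volume remaining = 93 − 41.58632 = 51.41368 mL
New rate:
Dose = 54 mcg/kg/min × 83.63636 kg = 4516.364 mcg/min
4516.364 mcg/min × 60 min/hr = 270981.8 mcg/hr
Rate = 270981.8 mcg/hr ÷ 5430.108 mcg/mL = 49.90358 mL/hr
Time remaining = 51.41368 mL ÷ 49.90358 mL/hr = 1.03026 hr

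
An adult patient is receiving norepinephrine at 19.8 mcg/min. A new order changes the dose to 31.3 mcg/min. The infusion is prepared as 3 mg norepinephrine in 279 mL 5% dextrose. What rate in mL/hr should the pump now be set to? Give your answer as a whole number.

31.3 mcg/min × 60 min/hr = 1878 mcg/hr
Concentration = 3 mg ÷ 279 mL = 0.01075269 mg/mL = 10.75269 mcg/mL
Rate = 1878 mcg/hr ÷ 10.75269 mcg/mL = 174.654 mL/hr

175 mL/hr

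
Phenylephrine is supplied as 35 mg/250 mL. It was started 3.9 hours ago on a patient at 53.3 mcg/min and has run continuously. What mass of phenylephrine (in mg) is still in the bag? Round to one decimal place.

22.5 mg

53.3 mcg/min × 60 min/hr = 3198 mcg/hr
Concentration = 35 mg ÷ 250 mL = 0.14 mg/mL = 140 mcg/mL
Rate = 3198 mcg/hr ÷ 140 mcg/mL = 22.84286 mL/hr
Volume infused = 22.84286 mL/hr × 3.9 hr = 89.08714 mL
Volume remaining = 250 − 89.08714 = 160.9129 mL
Drug remaining = 160.9129 mL × 140 mcg/mL = 22527.8 mcg = 22.5278 mg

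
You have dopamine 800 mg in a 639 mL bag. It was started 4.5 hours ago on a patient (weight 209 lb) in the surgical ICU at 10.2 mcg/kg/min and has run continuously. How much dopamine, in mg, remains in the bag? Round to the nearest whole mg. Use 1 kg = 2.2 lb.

Weight = 209 lb ÷ 2.2 lb/kg = 95 kg
Dose = 10.2 mcg/kg/min × 95 kg = 969 mcg/min
969 mcg/min × 60 min/hr = 58140 mcg/hr
Concentration = 800 mg ÷ 639 mL = 1.251956 mg/mL = 1251.956 mcg/mL
Rate = 58140 mcg/hr ÷ 1251.956 mcg/mL = 46.43932 mL/hr
Volume infused = 46.43932 mL/hr × 4.5 hr = 208.977 mL
Volume remaining = 639 − 208.977 = 430.023 mL
Drug remaining = 430.023 mL × 1251.956 mcg/mL = 538370 mcg = 538.37 mg

538 mg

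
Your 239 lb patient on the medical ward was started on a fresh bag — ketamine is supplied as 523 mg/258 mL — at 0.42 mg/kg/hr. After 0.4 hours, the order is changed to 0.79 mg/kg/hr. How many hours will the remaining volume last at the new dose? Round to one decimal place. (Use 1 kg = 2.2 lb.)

Initial rate:
Weight = 239 lb ÷ 2.2 lb/kg = 108.6364 kg
Dose = 0.42 mg/kg/hr × 108.6364 kg = 45.62727 mg/hr
Concentration = 523 mg ÷ 258 mL = 2.027132 mg/mL
Rate = 45.62727 mg/hr ÷ 2.027132 mg/mL = 22.50829 mL/hr
Volume infused so far = 22.50829 mL/hr × 0.4 hr = 9.003317 mL
Volume remaining = 258 − 9.003317 = 248.9967 mL
New rate:
Dose = 0.79 mg/kg/hr × 108.6364 kg = 85.82273 mg/hr
Rate = 85.82273 mg/hr ÷ 2.027132 mg/mL = 42.33702 mL/hr
Time remaining = 248.9967 mL ÷ 42.33702 mL/hr = 5.881299 hr

5.9 hours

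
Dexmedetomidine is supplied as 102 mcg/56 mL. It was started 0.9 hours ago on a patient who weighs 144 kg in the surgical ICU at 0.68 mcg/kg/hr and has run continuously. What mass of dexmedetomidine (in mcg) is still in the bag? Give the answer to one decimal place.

Dose = 0.68 mcg/kg/hr × 144 kg = 97.92 mcg/hr
Concentration = 102 mcg ÷ 56 mL = 1.821429 mcg/mL
Rate = 97.92 mcg/hr ÷ 1.821429 mcg/mL = 53.76 mL/hr
Volume infused = 53.76 mL/hr × 0.9 hr = 48.384 mL
Volume remaining = 56 − 48.384 = 7.616 mL
Drug remaining = 7.616 mL × 1.821429 mcg/mL = 13.872 mcg

13.9 mcg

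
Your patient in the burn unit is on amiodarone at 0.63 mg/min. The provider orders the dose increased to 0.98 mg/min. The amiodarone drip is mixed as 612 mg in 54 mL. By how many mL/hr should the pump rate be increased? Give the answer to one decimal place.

1.9 mL/hr

At the current dose:
0.63 mg/min × 60 min/hr = 37.8 mg/hr
Concentration = 612 mg ÷ 54 mL = 11.33333 mg/mL
Rate = 37.8 mg/hr ÷ 11.33333 mg/mL = 3.335294 mL/hr
At the new dose:
0.98 mg/min × 60 min/hr = 58.8 mg/hr
Rate = 58.8 mg/hr ÷ 11.33333 mg/mL = 5.188235 mL/hr
Change = 5.188235 − 3.335294 = 1.852941 mL/hr → 1.852941 mL/hr increase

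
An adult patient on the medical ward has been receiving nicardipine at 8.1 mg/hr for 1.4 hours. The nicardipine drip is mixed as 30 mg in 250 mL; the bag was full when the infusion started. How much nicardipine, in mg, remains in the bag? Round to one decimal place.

18.7 mg

Concentration = 30 mg ÷ 250 mL = 0.12 mg/mL
Rate = 8.1 mg/hr ÷ 0.12 mg/mL = 67.5 mL/hr
Volume infused = 67.5 mL/hr × 1.4 hr = 94.5 mL
Volume remaining = 250 − 94.5 = 155.5 mL
Drug remaining = 155.5 mL × 0.12 mg/mL = 18.66 mg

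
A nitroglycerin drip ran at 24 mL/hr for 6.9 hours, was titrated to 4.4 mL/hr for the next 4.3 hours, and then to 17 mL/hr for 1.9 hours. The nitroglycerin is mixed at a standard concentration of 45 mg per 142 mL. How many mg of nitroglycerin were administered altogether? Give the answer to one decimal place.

68.7 mg

Concentration = 45 mg ÷ 142 mL = 0.3169014 mg/mL
Stage 1: 24 mL/hr × 6.9 hr = 165.6 mL → 165.6 mL × 0.3169014 mg/mL = 52.47887 mg
Stage 2: 4.4 mL/hr × 4.3 hr = 18.92 mL → 18.92 mL × 0.3169014 mg/mL = 5.995775 mg
Stage 3: 17 mL/hr × 1.9 hr = 32.3 mL → 32.3 mL × 0.3169014 mg/mL = 10.23592 mg
Total = 52.47887 + 5.995775 + 10.23592 = 68.71056 mg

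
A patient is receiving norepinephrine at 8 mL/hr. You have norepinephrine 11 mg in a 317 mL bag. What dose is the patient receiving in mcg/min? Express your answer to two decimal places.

Concentration = 11 mg ÷ 317 mL = 0.03470032 mg/mL = 34.70032 mcg/mL
Drug rate = 8 mL/hr × 34.70032 mcg/mL = 277.6025 mcg/hr
277.6025 mcg/hr ÷ 60 min/hr = 4.626709 mcg/min

4.63 mcg/min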